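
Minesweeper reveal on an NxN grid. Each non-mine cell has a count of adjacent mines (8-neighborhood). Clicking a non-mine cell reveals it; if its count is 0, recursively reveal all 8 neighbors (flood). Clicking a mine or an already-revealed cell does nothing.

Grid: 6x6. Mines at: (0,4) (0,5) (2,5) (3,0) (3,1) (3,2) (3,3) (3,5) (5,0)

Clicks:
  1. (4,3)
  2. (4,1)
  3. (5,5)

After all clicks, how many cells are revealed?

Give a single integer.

Answer: 10

Derivation:
Click 1 (4,3) count=2: revealed 1 new [(4,3)] -> total=1
Click 2 (4,1) count=4: revealed 1 new [(4,1)] -> total=2
Click 3 (5,5) count=0: revealed 8 new [(4,2) (4,4) (4,5) (5,1) (5,2) (5,3) (5,4) (5,5)] -> total=10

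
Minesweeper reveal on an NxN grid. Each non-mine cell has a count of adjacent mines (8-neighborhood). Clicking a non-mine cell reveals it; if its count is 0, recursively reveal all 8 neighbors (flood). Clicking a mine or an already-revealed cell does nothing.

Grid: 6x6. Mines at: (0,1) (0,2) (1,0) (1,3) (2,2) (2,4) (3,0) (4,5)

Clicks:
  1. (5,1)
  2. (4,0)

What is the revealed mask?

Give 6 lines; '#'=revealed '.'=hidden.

Click 1 (5,1) count=0: revealed 14 new [(3,1) (3,2) (3,3) (3,4) (4,0) (4,1) (4,2) (4,3) (4,4) (5,0) (5,1) (5,2) (5,3) (5,4)] -> total=14
Click 2 (4,0) count=1: revealed 0 new [(none)] -> total=14

Answer: ......
......
......
.####.
#####.
#####.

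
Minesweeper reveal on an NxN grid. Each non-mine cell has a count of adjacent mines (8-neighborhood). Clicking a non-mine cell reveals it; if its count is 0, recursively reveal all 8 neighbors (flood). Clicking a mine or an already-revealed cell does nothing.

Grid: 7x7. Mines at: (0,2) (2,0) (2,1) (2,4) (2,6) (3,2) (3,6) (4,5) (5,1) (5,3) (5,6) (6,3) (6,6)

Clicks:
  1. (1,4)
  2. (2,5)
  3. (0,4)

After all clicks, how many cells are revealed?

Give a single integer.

Click 1 (1,4) count=1: revealed 1 new [(1,4)] -> total=1
Click 2 (2,5) count=3: revealed 1 new [(2,5)] -> total=2
Click 3 (0,4) count=0: revealed 7 new [(0,3) (0,4) (0,5) (0,6) (1,3) (1,5) (1,6)] -> total=9

Answer: 9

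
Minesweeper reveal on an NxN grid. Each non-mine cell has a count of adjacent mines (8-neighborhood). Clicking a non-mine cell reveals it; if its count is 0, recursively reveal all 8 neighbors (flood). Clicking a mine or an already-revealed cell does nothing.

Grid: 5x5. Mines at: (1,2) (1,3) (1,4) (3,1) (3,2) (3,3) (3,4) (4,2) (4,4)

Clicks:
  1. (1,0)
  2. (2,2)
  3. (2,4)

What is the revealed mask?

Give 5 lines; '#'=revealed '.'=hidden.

Click 1 (1,0) count=0: revealed 6 new [(0,0) (0,1) (1,0) (1,1) (2,0) (2,1)] -> total=6
Click 2 (2,2) count=5: revealed 1 new [(2,2)] -> total=7
Click 3 (2,4) count=4: revealed 1 new [(2,4)] -> total=8

Answer: ##...
##...
###.#
.....
.....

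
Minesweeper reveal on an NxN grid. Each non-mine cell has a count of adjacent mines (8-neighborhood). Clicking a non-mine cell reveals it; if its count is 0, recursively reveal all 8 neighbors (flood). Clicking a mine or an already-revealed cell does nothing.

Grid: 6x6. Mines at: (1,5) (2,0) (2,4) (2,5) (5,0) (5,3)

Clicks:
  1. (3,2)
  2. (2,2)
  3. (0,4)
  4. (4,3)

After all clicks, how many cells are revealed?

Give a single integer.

Click 1 (3,2) count=0: revealed 19 new [(0,0) (0,1) (0,2) (0,3) (0,4) (1,0) (1,1) (1,2) (1,3) (1,4) (2,1) (2,2) (2,3) (3,1) (3,2) (3,3) (4,1) (4,2) (4,3)] -> total=19
Click 2 (2,2) count=0: revealed 0 new [(none)] -> total=19
Click 3 (0,4) count=1: revealed 0 new [(none)] -> total=19
Click 4 (4,3) count=1: revealed 0 new [(none)] -> total=19

Answer: 19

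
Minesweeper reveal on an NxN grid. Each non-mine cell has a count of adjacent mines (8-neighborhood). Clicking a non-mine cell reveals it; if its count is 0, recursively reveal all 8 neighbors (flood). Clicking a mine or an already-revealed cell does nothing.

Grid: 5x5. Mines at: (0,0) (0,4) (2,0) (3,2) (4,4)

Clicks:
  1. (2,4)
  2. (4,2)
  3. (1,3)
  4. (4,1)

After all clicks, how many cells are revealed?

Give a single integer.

Answer: 8

Derivation:
Click 1 (2,4) count=0: revealed 6 new [(1,3) (1,4) (2,3) (2,4) (3,3) (3,4)] -> total=6
Click 2 (4,2) count=1: revealed 1 new [(4,2)] -> total=7
Click 3 (1,3) count=1: revealed 0 new [(none)] -> total=7
Click 4 (4,1) count=1: revealed 1 new [(4,1)] -> total=8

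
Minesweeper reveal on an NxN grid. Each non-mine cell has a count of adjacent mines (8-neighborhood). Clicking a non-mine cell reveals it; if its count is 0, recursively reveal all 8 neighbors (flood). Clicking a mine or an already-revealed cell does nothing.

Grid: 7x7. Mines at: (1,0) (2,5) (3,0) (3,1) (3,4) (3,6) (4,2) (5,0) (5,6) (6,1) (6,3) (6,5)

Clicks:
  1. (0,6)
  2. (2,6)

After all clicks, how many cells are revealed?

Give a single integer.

Answer: 17

Derivation:
Click 1 (0,6) count=0: revealed 16 new [(0,1) (0,2) (0,3) (0,4) (0,5) (0,6) (1,1) (1,2) (1,3) (1,4) (1,5) (1,6) (2,1) (2,2) (2,3) (2,4)] -> total=16
Click 2 (2,6) count=2: revealed 1 new [(2,6)] -> total=17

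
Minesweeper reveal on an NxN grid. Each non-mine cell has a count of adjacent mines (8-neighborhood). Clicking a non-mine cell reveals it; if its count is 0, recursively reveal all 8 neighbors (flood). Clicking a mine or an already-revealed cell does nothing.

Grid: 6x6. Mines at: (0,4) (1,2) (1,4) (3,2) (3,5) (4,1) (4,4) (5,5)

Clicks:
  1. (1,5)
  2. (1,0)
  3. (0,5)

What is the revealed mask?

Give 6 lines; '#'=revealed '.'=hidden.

Answer: ##...#
##...#
##....
##....
......
......

Derivation:
Click 1 (1,5) count=2: revealed 1 new [(1,5)] -> total=1
Click 2 (1,0) count=0: revealed 8 new [(0,0) (0,1) (1,0) (1,1) (2,0) (2,1) (3,0) (3,1)] -> total=9
Click 3 (0,5) count=2: revealed 1 new [(0,5)] -> total=10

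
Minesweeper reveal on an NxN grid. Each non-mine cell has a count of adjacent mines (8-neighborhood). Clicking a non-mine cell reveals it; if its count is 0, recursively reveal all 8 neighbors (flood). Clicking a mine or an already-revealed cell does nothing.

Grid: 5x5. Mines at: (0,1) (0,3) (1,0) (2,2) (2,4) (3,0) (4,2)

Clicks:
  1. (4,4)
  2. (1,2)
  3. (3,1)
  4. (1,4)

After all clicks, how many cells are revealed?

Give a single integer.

Click 1 (4,4) count=0: revealed 4 new [(3,3) (3,4) (4,3) (4,4)] -> total=4
Click 2 (1,2) count=3: revealed 1 new [(1,2)] -> total=5
Click 3 (3,1) count=3: revealed 1 new [(3,1)] -> total=6
Click 4 (1,4) count=2: revealed 1 new [(1,4)] -> total=7

Answer: 7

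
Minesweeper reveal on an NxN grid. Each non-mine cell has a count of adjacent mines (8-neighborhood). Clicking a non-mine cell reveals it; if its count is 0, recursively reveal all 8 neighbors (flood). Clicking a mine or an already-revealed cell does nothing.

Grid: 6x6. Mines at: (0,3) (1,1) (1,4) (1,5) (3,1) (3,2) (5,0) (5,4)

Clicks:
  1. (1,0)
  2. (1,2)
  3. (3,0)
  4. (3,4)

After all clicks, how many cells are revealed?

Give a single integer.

Answer: 12

Derivation:
Click 1 (1,0) count=1: revealed 1 new [(1,0)] -> total=1
Click 2 (1,2) count=2: revealed 1 new [(1,2)] -> total=2
Click 3 (3,0) count=1: revealed 1 new [(3,0)] -> total=3
Click 4 (3,4) count=0: revealed 9 new [(2,3) (2,4) (2,5) (3,3) (3,4) (3,5) (4,3) (4,4) (4,5)] -> total=12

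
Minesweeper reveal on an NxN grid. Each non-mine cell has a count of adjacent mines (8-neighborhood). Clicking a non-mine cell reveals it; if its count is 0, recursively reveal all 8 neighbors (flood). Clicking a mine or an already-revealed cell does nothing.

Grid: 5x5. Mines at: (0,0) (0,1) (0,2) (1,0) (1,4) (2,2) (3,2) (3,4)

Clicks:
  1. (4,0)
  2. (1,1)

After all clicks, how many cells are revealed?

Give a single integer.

Answer: 7

Derivation:
Click 1 (4,0) count=0: revealed 6 new [(2,0) (2,1) (3,0) (3,1) (4,0) (4,1)] -> total=6
Click 2 (1,1) count=5: revealed 1 new [(1,1)] -> total=7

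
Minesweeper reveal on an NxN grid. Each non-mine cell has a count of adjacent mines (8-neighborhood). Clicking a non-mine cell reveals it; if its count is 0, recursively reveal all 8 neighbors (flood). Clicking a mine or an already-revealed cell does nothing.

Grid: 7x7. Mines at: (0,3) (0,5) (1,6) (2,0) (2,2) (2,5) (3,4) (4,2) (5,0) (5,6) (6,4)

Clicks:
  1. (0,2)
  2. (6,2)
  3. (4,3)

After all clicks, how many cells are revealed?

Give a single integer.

Answer: 8

Derivation:
Click 1 (0,2) count=1: revealed 1 new [(0,2)] -> total=1
Click 2 (6,2) count=0: revealed 6 new [(5,1) (5,2) (5,3) (6,1) (6,2) (6,3)] -> total=7
Click 3 (4,3) count=2: revealed 1 new [(4,3)] -> total=8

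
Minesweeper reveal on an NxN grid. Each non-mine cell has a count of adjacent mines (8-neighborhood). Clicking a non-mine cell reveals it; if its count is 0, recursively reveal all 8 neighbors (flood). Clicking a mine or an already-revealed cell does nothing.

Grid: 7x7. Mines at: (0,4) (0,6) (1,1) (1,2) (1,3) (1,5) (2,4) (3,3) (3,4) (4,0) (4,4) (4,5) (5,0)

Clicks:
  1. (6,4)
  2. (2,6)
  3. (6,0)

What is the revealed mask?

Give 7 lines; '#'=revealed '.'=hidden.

Click 1 (6,4) count=0: revealed 15 new [(4,1) (4,2) (4,3) (5,1) (5,2) (5,3) (5,4) (5,5) (5,6) (6,1) (6,2) (6,3) (6,4) (6,5) (6,6)] -> total=15
Click 2 (2,6) count=1: revealed 1 new [(2,6)] -> total=16
Click 3 (6,0) count=1: revealed 1 new [(6,0)] -> total=17

Answer: .......
.......
......#
.......
.###...
.######
#######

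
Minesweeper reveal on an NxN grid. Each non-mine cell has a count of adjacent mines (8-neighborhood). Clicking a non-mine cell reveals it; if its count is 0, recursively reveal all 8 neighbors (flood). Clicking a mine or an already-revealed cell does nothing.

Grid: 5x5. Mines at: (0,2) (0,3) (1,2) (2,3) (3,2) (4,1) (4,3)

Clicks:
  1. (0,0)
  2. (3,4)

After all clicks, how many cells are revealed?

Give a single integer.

Answer: 9

Derivation:
Click 1 (0,0) count=0: revealed 8 new [(0,0) (0,1) (1,0) (1,1) (2,0) (2,1) (3,0) (3,1)] -> total=8
Click 2 (3,4) count=2: revealed 1 new [(3,4)] -> total=9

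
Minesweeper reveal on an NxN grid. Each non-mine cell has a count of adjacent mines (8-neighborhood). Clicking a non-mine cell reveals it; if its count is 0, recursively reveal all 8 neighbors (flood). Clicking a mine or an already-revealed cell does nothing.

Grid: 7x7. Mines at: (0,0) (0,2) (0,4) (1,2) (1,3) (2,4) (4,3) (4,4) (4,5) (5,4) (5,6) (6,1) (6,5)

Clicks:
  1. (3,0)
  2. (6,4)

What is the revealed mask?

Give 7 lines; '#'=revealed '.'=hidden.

Click 1 (3,0) count=0: revealed 14 new [(1,0) (1,1) (2,0) (2,1) (2,2) (3,0) (3,1) (3,2) (4,0) (4,1) (4,2) (5,0) (5,1) (5,2)] -> total=14
Click 2 (6,4) count=2: revealed 1 new [(6,4)] -> total=15

Answer: .......
##.....
###....
###....
###....
###....
....#..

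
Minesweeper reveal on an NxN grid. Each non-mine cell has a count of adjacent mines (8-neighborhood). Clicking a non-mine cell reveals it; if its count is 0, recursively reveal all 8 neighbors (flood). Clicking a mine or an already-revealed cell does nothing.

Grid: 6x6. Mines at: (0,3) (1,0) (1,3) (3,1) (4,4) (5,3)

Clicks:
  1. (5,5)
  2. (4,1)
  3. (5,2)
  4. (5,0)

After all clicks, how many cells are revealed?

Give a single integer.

Answer: 7

Derivation:
Click 1 (5,5) count=1: revealed 1 new [(5,5)] -> total=1
Click 2 (4,1) count=1: revealed 1 new [(4,1)] -> total=2
Click 3 (5,2) count=1: revealed 1 new [(5,2)] -> total=3
Click 4 (5,0) count=0: revealed 4 new [(4,0) (4,2) (5,0) (5,1)] -> total=7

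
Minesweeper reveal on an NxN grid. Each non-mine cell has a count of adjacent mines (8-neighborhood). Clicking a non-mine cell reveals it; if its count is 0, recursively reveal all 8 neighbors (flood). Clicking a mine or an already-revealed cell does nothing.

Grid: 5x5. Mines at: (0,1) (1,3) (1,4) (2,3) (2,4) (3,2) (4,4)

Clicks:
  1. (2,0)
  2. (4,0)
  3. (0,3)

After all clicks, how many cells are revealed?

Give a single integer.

Click 1 (2,0) count=0: revealed 8 new [(1,0) (1,1) (2,0) (2,1) (3,0) (3,1) (4,0) (4,1)] -> total=8
Click 2 (4,0) count=0: revealed 0 new [(none)] -> total=8
Click 3 (0,3) count=2: revealed 1 new [(0,3)] -> total=9

Answer: 9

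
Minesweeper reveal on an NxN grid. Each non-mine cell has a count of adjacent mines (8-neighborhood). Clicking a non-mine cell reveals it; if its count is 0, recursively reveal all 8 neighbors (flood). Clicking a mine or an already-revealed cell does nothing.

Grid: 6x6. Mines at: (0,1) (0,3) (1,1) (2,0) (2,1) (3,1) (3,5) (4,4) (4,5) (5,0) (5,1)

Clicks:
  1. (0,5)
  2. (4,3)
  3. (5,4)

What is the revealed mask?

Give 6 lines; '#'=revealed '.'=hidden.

Click 1 (0,5) count=0: revealed 6 new [(0,4) (0,5) (1,4) (1,5) (2,4) (2,5)] -> total=6
Click 2 (4,3) count=1: revealed 1 new [(4,3)] -> total=7
Click 3 (5,4) count=2: revealed 1 new [(5,4)] -> total=8

Answer: ....##
....##
....##
......
...#..
....#.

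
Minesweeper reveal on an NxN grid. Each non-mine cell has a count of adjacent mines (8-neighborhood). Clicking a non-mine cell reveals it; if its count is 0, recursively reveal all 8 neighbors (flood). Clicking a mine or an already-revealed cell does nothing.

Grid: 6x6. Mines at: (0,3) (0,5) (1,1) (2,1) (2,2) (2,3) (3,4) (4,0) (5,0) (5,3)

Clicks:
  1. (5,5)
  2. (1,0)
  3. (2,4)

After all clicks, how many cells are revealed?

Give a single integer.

Click 1 (5,5) count=0: revealed 4 new [(4,4) (4,5) (5,4) (5,5)] -> total=4
Click 2 (1,0) count=2: revealed 1 new [(1,0)] -> total=5
Click 3 (2,4) count=2: revealed 1 new [(2,4)] -> total=6

Answer: 6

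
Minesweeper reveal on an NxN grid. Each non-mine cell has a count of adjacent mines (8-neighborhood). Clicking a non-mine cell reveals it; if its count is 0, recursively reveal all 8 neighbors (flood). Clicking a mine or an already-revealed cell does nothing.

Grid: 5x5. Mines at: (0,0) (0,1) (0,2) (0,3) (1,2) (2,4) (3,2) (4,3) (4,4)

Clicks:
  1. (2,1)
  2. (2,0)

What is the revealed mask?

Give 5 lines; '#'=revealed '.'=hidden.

Click 1 (2,1) count=2: revealed 1 new [(2,1)] -> total=1
Click 2 (2,0) count=0: revealed 7 new [(1,0) (1,1) (2,0) (3,0) (3,1) (4,0) (4,1)] -> total=8

Answer: .....
##...
##...
##...
##...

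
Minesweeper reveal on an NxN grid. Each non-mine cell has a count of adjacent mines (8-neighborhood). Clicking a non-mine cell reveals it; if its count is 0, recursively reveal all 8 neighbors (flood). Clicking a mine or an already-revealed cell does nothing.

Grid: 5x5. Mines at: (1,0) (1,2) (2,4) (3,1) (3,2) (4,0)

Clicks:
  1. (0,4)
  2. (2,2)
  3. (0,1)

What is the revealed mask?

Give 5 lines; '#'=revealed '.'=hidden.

Click 1 (0,4) count=0: revealed 4 new [(0,3) (0,4) (1,3) (1,4)] -> total=4
Click 2 (2,2) count=3: revealed 1 new [(2,2)] -> total=5
Click 3 (0,1) count=2: revealed 1 new [(0,1)] -> total=6

Answer: .#.##
...##
..#..
.....
.....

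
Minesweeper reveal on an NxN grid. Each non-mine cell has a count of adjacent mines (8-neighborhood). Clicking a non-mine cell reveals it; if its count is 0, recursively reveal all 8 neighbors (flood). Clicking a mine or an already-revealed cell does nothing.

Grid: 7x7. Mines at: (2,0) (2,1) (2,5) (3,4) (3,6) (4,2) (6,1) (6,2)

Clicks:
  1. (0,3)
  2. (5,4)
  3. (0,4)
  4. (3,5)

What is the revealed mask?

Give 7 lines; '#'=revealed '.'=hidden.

Click 1 (0,3) count=0: revealed 17 new [(0,0) (0,1) (0,2) (0,3) (0,4) (0,5) (0,6) (1,0) (1,1) (1,2) (1,3) (1,4) (1,5) (1,6) (2,2) (2,3) (2,4)] -> total=17
Click 2 (5,4) count=0: revealed 12 new [(4,3) (4,4) (4,5) (4,6) (5,3) (5,4) (5,5) (5,6) (6,3) (6,4) (6,5) (6,6)] -> total=29
Click 3 (0,4) count=0: revealed 0 new [(none)] -> total=29
Click 4 (3,5) count=3: revealed 1 new [(3,5)] -> total=30

Answer: #######
#######
..###..
.....#.
...####
...####
...####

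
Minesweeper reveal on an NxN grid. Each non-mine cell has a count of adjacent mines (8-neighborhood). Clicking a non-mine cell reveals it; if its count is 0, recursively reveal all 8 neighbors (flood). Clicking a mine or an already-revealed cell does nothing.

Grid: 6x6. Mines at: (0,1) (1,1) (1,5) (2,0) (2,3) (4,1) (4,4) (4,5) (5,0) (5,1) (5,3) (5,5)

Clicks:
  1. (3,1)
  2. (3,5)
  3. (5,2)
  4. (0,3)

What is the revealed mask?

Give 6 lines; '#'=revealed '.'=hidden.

Answer: ..###.
..###.
......
.#...#
......
..#...

Derivation:
Click 1 (3,1) count=2: revealed 1 new [(3,1)] -> total=1
Click 2 (3,5) count=2: revealed 1 new [(3,5)] -> total=2
Click 3 (5,2) count=3: revealed 1 new [(5,2)] -> total=3
Click 4 (0,3) count=0: revealed 6 new [(0,2) (0,3) (0,4) (1,2) (1,3) (1,4)] -> total=9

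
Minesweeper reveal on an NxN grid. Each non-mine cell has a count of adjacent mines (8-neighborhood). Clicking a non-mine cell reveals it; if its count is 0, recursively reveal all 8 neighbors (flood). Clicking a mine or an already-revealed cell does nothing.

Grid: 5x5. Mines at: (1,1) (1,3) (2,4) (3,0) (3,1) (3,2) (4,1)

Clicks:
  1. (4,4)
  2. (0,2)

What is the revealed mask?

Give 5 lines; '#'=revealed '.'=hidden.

Answer: ..#..
.....
.....
...##
...##

Derivation:
Click 1 (4,4) count=0: revealed 4 new [(3,3) (3,4) (4,3) (4,4)] -> total=4
Click 2 (0,2) count=2: revealed 1 new [(0,2)] -> total=5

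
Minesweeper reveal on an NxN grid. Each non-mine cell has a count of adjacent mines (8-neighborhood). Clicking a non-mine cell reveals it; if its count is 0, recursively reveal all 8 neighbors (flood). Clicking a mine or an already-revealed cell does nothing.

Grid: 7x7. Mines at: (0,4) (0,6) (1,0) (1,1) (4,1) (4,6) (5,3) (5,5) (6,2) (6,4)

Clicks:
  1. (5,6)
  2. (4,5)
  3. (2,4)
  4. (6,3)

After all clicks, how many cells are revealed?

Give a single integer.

Click 1 (5,6) count=2: revealed 1 new [(5,6)] -> total=1
Click 2 (4,5) count=2: revealed 1 new [(4,5)] -> total=2
Click 3 (2,4) count=0: revealed 18 new [(1,2) (1,3) (1,4) (1,5) (1,6) (2,2) (2,3) (2,4) (2,5) (2,6) (3,2) (3,3) (3,4) (3,5) (3,6) (4,2) (4,3) (4,4)] -> total=20
Click 4 (6,3) count=3: revealed 1 new [(6,3)] -> total=21

Answer: 21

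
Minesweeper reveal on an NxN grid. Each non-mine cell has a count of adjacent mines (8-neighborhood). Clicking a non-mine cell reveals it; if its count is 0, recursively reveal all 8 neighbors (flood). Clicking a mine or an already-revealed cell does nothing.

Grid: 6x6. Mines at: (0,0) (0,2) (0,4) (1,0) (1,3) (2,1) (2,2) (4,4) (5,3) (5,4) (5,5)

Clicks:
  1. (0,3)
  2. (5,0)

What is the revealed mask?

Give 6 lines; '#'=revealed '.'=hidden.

Click 1 (0,3) count=3: revealed 1 new [(0,3)] -> total=1
Click 2 (5,0) count=0: revealed 9 new [(3,0) (3,1) (3,2) (4,0) (4,1) (4,2) (5,0) (5,1) (5,2)] -> total=10

Answer: ...#..
......
......
###...
###...
###...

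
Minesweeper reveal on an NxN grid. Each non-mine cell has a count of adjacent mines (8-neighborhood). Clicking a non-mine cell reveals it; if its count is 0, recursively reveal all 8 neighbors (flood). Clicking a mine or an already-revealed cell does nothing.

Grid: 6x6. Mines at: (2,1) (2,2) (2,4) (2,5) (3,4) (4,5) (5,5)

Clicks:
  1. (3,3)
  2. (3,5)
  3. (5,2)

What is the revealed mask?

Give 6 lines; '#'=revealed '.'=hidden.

Click 1 (3,3) count=3: revealed 1 new [(3,3)] -> total=1
Click 2 (3,5) count=4: revealed 1 new [(3,5)] -> total=2
Click 3 (5,2) count=0: revealed 13 new [(3,0) (3,1) (3,2) (4,0) (4,1) (4,2) (4,3) (4,4) (5,0) (5,1) (5,2) (5,3) (5,4)] -> total=15

Answer: ......
......
......
####.#
#####.
#####.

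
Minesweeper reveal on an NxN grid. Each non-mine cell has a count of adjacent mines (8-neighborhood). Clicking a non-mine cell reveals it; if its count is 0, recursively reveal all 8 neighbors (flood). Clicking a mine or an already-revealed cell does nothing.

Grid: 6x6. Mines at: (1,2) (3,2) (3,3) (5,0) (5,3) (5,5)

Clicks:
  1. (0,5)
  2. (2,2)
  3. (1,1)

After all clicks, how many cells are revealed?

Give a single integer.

Answer: 15

Derivation:
Click 1 (0,5) count=0: revealed 13 new [(0,3) (0,4) (0,5) (1,3) (1,4) (1,5) (2,3) (2,4) (2,5) (3,4) (3,5) (4,4) (4,5)] -> total=13
Click 2 (2,2) count=3: revealed 1 new [(2,2)] -> total=14
Click 3 (1,1) count=1: revealed 1 new [(1,1)] -> total=15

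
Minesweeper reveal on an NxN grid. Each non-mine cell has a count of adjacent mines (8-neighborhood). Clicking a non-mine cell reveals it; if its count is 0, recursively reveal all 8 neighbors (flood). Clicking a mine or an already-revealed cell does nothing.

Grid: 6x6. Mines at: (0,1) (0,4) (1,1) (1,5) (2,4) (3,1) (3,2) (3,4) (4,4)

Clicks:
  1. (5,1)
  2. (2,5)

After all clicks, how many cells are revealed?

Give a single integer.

Click 1 (5,1) count=0: revealed 8 new [(4,0) (4,1) (4,2) (4,3) (5,0) (5,1) (5,2) (5,3)] -> total=8
Click 2 (2,5) count=3: revealed 1 new [(2,5)] -> total=9

Answer: 9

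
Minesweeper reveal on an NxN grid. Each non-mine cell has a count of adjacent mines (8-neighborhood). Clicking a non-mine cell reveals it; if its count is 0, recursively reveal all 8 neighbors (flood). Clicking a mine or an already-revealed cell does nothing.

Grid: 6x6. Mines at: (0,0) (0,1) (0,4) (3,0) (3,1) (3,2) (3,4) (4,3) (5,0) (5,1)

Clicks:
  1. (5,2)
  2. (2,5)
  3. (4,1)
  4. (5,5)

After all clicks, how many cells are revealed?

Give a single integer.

Answer: 7

Derivation:
Click 1 (5,2) count=2: revealed 1 new [(5,2)] -> total=1
Click 2 (2,5) count=1: revealed 1 new [(2,5)] -> total=2
Click 3 (4,1) count=5: revealed 1 new [(4,1)] -> total=3
Click 4 (5,5) count=0: revealed 4 new [(4,4) (4,5) (5,4) (5,5)] -> total=7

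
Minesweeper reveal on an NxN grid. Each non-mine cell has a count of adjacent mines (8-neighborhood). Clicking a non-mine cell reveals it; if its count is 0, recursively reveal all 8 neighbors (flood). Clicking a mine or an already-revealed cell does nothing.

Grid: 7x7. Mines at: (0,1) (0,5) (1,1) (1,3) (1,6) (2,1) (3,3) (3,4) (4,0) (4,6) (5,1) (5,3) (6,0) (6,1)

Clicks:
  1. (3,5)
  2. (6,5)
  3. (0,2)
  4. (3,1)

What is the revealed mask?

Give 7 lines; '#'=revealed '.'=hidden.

Click 1 (3,5) count=2: revealed 1 new [(3,5)] -> total=1
Click 2 (6,5) count=0: revealed 6 new [(5,4) (5,5) (5,6) (6,4) (6,5) (6,6)] -> total=7
Click 3 (0,2) count=3: revealed 1 new [(0,2)] -> total=8
Click 4 (3,1) count=2: revealed 1 new [(3,1)] -> total=9

Answer: ..#....
.......
.......
.#...#.
.......
....###
....###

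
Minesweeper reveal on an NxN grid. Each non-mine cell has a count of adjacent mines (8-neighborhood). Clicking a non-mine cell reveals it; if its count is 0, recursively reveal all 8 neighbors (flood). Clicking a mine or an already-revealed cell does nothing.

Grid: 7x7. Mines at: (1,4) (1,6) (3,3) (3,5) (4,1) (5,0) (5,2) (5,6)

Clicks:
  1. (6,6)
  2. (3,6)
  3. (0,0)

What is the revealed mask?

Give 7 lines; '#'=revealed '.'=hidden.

Answer: ####...
####...
####...
###...#
.......
.......
......#

Derivation:
Click 1 (6,6) count=1: revealed 1 new [(6,6)] -> total=1
Click 2 (3,6) count=1: revealed 1 new [(3,6)] -> total=2
Click 3 (0,0) count=0: revealed 15 new [(0,0) (0,1) (0,2) (0,3) (1,0) (1,1) (1,2) (1,3) (2,0) (2,1) (2,2) (2,3) (3,0) (3,1) (3,2)] -> total=17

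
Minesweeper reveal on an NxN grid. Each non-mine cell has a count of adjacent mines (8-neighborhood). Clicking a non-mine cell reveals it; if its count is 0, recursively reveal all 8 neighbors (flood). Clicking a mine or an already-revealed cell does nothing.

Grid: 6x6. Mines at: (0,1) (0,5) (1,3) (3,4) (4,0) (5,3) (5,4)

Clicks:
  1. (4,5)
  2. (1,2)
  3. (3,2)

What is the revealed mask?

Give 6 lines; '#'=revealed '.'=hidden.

Click 1 (4,5) count=2: revealed 1 new [(4,5)] -> total=1
Click 2 (1,2) count=2: revealed 1 new [(1,2)] -> total=2
Click 3 (3,2) count=0: revealed 13 new [(1,0) (1,1) (2,0) (2,1) (2,2) (2,3) (3,0) (3,1) (3,2) (3,3) (4,1) (4,2) (4,3)] -> total=15

Answer: ......
###...
####..
####..
.###.#
......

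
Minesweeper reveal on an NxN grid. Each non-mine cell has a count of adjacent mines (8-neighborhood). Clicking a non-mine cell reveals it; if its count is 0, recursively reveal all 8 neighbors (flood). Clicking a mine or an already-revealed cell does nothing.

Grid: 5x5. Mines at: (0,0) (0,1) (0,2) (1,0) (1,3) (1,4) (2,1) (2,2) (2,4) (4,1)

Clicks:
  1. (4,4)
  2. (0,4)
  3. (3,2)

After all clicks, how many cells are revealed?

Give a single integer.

Click 1 (4,4) count=0: revealed 6 new [(3,2) (3,3) (3,4) (4,2) (4,3) (4,4)] -> total=6
Click 2 (0,4) count=2: revealed 1 new [(0,4)] -> total=7
Click 3 (3,2) count=3: revealed 0 new [(none)] -> total=7

Answer: 7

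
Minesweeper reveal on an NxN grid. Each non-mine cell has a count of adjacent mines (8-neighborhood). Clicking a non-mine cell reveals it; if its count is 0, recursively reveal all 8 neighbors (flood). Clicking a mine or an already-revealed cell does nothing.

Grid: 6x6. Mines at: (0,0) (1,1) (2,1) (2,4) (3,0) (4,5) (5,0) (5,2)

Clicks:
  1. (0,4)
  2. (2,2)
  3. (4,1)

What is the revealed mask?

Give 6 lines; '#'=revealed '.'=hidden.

Answer: ..####
..####
..#...
......
.#....
......

Derivation:
Click 1 (0,4) count=0: revealed 8 new [(0,2) (0,3) (0,4) (0,5) (1,2) (1,3) (1,4) (1,5)] -> total=8
Click 2 (2,2) count=2: revealed 1 new [(2,2)] -> total=9
Click 3 (4,1) count=3: revealed 1 new [(4,1)] -> total=10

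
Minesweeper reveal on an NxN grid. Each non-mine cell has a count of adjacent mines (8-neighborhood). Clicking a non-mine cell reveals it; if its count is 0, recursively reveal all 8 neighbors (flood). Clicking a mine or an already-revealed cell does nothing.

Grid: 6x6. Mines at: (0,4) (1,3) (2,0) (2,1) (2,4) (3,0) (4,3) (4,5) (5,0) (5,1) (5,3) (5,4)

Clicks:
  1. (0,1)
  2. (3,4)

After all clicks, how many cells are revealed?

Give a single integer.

Click 1 (0,1) count=0: revealed 6 new [(0,0) (0,1) (0,2) (1,0) (1,1) (1,2)] -> total=6
Click 2 (3,4) count=3: revealed 1 new [(3,4)] -> total=7

Answer: 7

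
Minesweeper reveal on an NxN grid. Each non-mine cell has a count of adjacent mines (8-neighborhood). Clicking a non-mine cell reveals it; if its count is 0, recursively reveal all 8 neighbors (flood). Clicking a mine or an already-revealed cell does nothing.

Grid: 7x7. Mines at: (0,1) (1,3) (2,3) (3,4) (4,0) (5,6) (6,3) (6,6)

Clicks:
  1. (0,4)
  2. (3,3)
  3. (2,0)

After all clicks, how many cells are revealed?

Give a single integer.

Click 1 (0,4) count=1: revealed 1 new [(0,4)] -> total=1
Click 2 (3,3) count=2: revealed 1 new [(3,3)] -> total=2
Click 3 (2,0) count=0: revealed 9 new [(1,0) (1,1) (1,2) (2,0) (2,1) (2,2) (3,0) (3,1) (3,2)] -> total=11

Answer: 11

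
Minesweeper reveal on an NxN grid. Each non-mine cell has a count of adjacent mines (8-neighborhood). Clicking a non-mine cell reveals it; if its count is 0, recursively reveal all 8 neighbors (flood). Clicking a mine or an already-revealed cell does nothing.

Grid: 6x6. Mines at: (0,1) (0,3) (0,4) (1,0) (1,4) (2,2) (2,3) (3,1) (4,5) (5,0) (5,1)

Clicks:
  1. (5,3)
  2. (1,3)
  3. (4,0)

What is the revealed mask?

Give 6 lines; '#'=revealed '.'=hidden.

Answer: ......
...#..
......
..###.
#.###.
..###.

Derivation:
Click 1 (5,3) count=0: revealed 9 new [(3,2) (3,3) (3,4) (4,2) (4,3) (4,4) (5,2) (5,3) (5,4)] -> total=9
Click 2 (1,3) count=5: revealed 1 new [(1,3)] -> total=10
Click 3 (4,0) count=3: revealed 1 new [(4,0)] -> total=11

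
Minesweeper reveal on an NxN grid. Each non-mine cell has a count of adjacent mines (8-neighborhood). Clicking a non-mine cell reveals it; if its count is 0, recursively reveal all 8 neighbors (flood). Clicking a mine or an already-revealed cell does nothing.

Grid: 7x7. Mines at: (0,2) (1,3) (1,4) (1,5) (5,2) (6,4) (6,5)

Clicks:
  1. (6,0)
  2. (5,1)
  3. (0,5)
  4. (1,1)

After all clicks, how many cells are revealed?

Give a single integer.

Answer: 35

Derivation:
Click 1 (6,0) count=0: revealed 34 new [(0,0) (0,1) (1,0) (1,1) (1,2) (2,0) (2,1) (2,2) (2,3) (2,4) (2,5) (2,6) (3,0) (3,1) (3,2) (3,3) (3,4) (3,5) (3,6) (4,0) (4,1) (4,2) (4,3) (4,4) (4,5) (4,6) (5,0) (5,1) (5,3) (5,4) (5,5) (5,6) (6,0) (6,1)] -> total=34
Click 2 (5,1) count=1: revealed 0 new [(none)] -> total=34
Click 3 (0,5) count=2: revealed 1 new [(0,5)] -> total=35
Click 4 (1,1) count=1: revealed 0 new [(none)] -> total=35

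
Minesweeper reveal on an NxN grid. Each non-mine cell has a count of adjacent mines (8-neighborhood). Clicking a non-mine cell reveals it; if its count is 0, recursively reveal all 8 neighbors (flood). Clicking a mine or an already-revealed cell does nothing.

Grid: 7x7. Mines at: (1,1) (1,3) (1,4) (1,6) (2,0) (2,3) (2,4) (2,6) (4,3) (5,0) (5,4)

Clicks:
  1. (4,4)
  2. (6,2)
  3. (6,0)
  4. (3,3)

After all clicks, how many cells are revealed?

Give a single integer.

Click 1 (4,4) count=2: revealed 1 new [(4,4)] -> total=1
Click 2 (6,2) count=0: revealed 6 new [(5,1) (5,2) (5,3) (6,1) (6,2) (6,3)] -> total=7
Click 3 (6,0) count=1: revealed 1 new [(6,0)] -> total=8
Click 4 (3,3) count=3: revealed 1 new [(3,3)] -> total=9

Answer: 9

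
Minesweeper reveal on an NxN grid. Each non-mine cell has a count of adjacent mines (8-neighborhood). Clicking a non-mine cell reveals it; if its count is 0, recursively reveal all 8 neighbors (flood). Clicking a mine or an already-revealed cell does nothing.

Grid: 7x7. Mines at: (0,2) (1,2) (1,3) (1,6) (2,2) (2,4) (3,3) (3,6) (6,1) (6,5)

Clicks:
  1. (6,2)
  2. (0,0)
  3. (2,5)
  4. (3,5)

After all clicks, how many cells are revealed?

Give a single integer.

Click 1 (6,2) count=1: revealed 1 new [(6,2)] -> total=1
Click 2 (0,0) count=0: revealed 15 new [(0,0) (0,1) (1,0) (1,1) (2,0) (2,1) (3,0) (3,1) (3,2) (4,0) (4,1) (4,2) (5,0) (5,1) (5,2)] -> total=16
Click 3 (2,5) count=3: revealed 1 new [(2,5)] -> total=17
Click 4 (3,5) count=2: revealed 1 new [(3,5)] -> total=18

Answer: 18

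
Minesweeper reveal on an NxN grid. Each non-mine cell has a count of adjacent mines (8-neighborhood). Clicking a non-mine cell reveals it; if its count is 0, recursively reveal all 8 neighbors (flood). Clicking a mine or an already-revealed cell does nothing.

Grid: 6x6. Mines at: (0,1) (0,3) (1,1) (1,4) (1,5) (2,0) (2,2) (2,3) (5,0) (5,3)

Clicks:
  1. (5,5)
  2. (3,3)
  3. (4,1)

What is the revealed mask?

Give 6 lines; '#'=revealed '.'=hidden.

Answer: ......
......
....##
...###
.#..##
....##

Derivation:
Click 1 (5,5) count=0: revealed 8 new [(2,4) (2,5) (3,4) (3,5) (4,4) (4,5) (5,4) (5,5)] -> total=8
Click 2 (3,3) count=2: revealed 1 new [(3,3)] -> total=9
Click 3 (4,1) count=1: revealed 1 new [(4,1)] -> total=10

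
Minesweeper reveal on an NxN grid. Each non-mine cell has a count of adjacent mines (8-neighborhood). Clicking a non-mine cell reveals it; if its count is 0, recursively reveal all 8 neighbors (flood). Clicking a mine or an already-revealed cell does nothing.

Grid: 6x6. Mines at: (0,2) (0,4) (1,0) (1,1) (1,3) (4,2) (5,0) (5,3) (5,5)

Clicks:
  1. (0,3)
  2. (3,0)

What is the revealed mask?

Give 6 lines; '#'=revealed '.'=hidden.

Click 1 (0,3) count=3: revealed 1 new [(0,3)] -> total=1
Click 2 (3,0) count=0: revealed 6 new [(2,0) (2,1) (3,0) (3,1) (4,0) (4,1)] -> total=7

Answer: ...#..
......
##....
##....
##....
......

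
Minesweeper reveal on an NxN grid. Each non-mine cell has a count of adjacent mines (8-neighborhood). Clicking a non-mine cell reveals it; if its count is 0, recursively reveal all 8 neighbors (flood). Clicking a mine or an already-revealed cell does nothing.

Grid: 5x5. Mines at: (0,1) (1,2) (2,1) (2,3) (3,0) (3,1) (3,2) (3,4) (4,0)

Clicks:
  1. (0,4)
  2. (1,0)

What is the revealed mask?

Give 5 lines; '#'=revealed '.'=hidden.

Click 1 (0,4) count=0: revealed 4 new [(0,3) (0,4) (1,3) (1,4)] -> total=4
Click 2 (1,0) count=2: revealed 1 new [(1,0)] -> total=5

Answer: ...##
#..##
.....
.....
.....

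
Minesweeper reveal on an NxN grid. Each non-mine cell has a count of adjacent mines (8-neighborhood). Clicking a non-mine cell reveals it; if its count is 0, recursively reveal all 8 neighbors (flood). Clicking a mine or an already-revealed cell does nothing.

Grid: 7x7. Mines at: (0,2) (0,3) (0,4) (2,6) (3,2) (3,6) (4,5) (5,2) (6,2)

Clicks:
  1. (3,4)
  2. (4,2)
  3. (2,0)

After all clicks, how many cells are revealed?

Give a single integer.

Click 1 (3,4) count=1: revealed 1 new [(3,4)] -> total=1
Click 2 (4,2) count=2: revealed 1 new [(4,2)] -> total=2
Click 3 (2,0) count=0: revealed 14 new [(0,0) (0,1) (1,0) (1,1) (2,0) (2,1) (3,0) (3,1) (4,0) (4,1) (5,0) (5,1) (6,0) (6,1)] -> total=16

Answer: 16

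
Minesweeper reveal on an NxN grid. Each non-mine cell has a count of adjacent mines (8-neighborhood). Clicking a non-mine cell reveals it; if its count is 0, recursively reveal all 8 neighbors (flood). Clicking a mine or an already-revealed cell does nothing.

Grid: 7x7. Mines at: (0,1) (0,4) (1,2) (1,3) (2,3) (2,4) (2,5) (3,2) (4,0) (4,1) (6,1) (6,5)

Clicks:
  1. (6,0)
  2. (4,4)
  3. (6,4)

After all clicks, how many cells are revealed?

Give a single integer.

Answer: 18

Derivation:
Click 1 (6,0) count=1: revealed 1 new [(6,0)] -> total=1
Click 2 (4,4) count=0: revealed 17 new [(3,3) (3,4) (3,5) (3,6) (4,2) (4,3) (4,4) (4,5) (4,6) (5,2) (5,3) (5,4) (5,5) (5,6) (6,2) (6,3) (6,4)] -> total=18
Click 3 (6,4) count=1: revealed 0 new [(none)] -> total=18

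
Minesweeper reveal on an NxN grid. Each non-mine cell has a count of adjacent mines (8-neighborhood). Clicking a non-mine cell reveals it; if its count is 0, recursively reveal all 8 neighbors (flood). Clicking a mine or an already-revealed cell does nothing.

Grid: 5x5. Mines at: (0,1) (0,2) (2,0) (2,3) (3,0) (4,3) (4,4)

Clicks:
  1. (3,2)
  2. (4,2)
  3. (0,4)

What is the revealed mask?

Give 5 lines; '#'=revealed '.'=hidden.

Click 1 (3,2) count=2: revealed 1 new [(3,2)] -> total=1
Click 2 (4,2) count=1: revealed 1 new [(4,2)] -> total=2
Click 3 (0,4) count=0: revealed 4 new [(0,3) (0,4) (1,3) (1,4)] -> total=6

Answer: ...##
...##
.....
..#..
..#..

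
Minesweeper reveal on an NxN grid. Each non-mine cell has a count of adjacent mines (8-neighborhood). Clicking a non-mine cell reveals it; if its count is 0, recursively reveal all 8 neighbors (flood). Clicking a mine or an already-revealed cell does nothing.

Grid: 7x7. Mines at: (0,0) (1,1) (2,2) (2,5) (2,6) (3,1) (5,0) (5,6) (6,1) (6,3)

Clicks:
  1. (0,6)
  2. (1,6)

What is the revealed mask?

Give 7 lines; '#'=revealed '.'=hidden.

Click 1 (0,6) count=0: revealed 10 new [(0,2) (0,3) (0,4) (0,5) (0,6) (1,2) (1,3) (1,4) (1,5) (1,6)] -> total=10
Click 2 (1,6) count=2: revealed 0 new [(none)] -> total=10

Answer: ..#####
..#####
.......
.......
.......
.......
.......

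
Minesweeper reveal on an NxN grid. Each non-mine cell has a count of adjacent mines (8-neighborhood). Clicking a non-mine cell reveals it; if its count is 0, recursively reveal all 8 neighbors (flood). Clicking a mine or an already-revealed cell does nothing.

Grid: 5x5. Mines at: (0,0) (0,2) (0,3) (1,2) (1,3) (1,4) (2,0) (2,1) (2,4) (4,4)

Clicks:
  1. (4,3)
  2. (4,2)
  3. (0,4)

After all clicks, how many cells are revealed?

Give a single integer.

Click 1 (4,3) count=1: revealed 1 new [(4,3)] -> total=1
Click 2 (4,2) count=0: revealed 7 new [(3,0) (3,1) (3,2) (3,3) (4,0) (4,1) (4,2)] -> total=8
Click 3 (0,4) count=3: revealed 1 new [(0,4)] -> total=9

Answer: 9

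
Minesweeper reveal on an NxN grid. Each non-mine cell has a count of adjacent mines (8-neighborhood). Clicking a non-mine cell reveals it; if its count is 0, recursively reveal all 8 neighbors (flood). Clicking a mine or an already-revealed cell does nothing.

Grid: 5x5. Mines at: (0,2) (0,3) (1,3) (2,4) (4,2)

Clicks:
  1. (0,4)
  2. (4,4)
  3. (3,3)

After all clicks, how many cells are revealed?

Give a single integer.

Click 1 (0,4) count=2: revealed 1 new [(0,4)] -> total=1
Click 2 (4,4) count=0: revealed 4 new [(3,3) (3,4) (4,3) (4,4)] -> total=5
Click 3 (3,3) count=2: revealed 0 new [(none)] -> total=5

Answer: 5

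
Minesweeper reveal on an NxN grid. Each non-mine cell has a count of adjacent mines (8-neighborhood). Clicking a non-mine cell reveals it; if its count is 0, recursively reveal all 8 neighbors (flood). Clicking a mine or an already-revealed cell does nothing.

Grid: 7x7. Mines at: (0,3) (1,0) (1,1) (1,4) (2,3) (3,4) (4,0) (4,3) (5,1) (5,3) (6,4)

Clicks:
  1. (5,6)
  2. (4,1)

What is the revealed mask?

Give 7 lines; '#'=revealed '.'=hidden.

Click 1 (5,6) count=0: revealed 14 new [(0,5) (0,6) (1,5) (1,6) (2,5) (2,6) (3,5) (3,6) (4,5) (4,6) (5,5) (5,6) (6,5) (6,6)] -> total=14
Click 2 (4,1) count=2: revealed 1 new [(4,1)] -> total=15

Answer: .....##
.....##
.....##
.....##
.#...##
.....##
.....##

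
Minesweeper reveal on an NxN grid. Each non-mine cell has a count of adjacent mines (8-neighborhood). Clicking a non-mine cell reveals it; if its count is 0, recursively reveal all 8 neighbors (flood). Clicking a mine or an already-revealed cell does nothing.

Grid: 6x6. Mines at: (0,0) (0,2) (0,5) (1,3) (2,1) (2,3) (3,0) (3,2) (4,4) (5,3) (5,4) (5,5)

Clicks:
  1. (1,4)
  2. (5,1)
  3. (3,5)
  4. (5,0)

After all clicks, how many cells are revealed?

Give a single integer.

Answer: 8

Derivation:
Click 1 (1,4) count=3: revealed 1 new [(1,4)] -> total=1
Click 2 (5,1) count=0: revealed 6 new [(4,0) (4,1) (4,2) (5,0) (5,1) (5,2)] -> total=7
Click 3 (3,5) count=1: revealed 1 new [(3,5)] -> total=8
Click 4 (5,0) count=0: revealed 0 new [(none)] -> total=8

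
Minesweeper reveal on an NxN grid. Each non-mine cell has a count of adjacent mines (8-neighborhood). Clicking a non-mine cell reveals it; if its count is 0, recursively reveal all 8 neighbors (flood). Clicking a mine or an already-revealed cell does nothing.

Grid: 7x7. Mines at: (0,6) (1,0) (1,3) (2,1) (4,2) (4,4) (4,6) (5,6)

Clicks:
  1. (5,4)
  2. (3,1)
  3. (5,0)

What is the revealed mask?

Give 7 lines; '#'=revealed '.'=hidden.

Click 1 (5,4) count=1: revealed 1 new [(5,4)] -> total=1
Click 2 (3,1) count=2: revealed 1 new [(3,1)] -> total=2
Click 3 (5,0) count=0: revealed 14 new [(3,0) (4,0) (4,1) (5,0) (5,1) (5,2) (5,3) (5,5) (6,0) (6,1) (6,2) (6,3) (6,4) (6,5)] -> total=16

Answer: .......
.......
.......
##.....
##.....
######.
######.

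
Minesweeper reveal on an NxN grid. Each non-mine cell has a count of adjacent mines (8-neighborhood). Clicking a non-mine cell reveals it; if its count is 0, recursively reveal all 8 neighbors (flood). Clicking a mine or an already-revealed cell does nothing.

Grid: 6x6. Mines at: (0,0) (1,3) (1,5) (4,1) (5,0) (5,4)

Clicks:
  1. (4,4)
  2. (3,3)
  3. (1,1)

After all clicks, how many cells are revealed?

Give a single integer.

Answer: 13

Derivation:
Click 1 (4,4) count=1: revealed 1 new [(4,4)] -> total=1
Click 2 (3,3) count=0: revealed 11 new [(2,2) (2,3) (2,4) (2,5) (3,2) (3,3) (3,4) (3,5) (4,2) (4,3) (4,5)] -> total=12
Click 3 (1,1) count=1: revealed 1 new [(1,1)] -> total=13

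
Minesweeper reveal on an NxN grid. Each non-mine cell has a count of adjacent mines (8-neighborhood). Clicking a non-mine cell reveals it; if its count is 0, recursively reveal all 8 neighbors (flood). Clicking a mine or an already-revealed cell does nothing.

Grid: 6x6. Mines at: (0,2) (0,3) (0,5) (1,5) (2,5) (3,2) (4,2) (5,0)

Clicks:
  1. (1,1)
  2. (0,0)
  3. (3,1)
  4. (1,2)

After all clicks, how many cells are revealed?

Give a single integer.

Answer: 11

Derivation:
Click 1 (1,1) count=1: revealed 1 new [(1,1)] -> total=1
Click 2 (0,0) count=0: revealed 9 new [(0,0) (0,1) (1,0) (2,0) (2,1) (3,0) (3,1) (4,0) (4,1)] -> total=10
Click 3 (3,1) count=2: revealed 0 new [(none)] -> total=10
Click 4 (1,2) count=2: revealed 1 new [(1,2)] -> total=11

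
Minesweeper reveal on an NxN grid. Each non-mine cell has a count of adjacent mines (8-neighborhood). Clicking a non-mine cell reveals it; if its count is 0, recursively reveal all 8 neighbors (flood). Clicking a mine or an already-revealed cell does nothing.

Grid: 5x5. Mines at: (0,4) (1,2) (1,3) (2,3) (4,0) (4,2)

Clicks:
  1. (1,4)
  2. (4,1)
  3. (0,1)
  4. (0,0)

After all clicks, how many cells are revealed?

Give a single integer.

Answer: 10

Derivation:
Click 1 (1,4) count=3: revealed 1 new [(1,4)] -> total=1
Click 2 (4,1) count=2: revealed 1 new [(4,1)] -> total=2
Click 3 (0,1) count=1: revealed 1 new [(0,1)] -> total=3
Click 4 (0,0) count=0: revealed 7 new [(0,0) (1,0) (1,1) (2,0) (2,1) (3,0) (3,1)] -> total=10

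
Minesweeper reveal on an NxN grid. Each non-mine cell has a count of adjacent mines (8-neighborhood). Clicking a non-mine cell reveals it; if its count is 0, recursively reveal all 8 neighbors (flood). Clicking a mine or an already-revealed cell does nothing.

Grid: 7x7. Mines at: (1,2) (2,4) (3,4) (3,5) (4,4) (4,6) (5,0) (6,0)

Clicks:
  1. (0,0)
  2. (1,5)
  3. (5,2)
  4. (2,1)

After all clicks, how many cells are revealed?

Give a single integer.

Click 1 (0,0) count=0: revealed 28 new [(0,0) (0,1) (1,0) (1,1) (2,0) (2,1) (2,2) (2,3) (3,0) (3,1) (3,2) (3,3) (4,0) (4,1) (4,2) (4,3) (5,1) (5,2) (5,3) (5,4) (5,5) (5,6) (6,1) (6,2) (6,3) (6,4) (6,5) (6,6)] -> total=28
Click 2 (1,5) count=1: revealed 1 new [(1,5)] -> total=29
Click 3 (5,2) count=0: revealed 0 new [(none)] -> total=29
Click 4 (2,1) count=1: revealed 0 new [(none)] -> total=29

Answer: 29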